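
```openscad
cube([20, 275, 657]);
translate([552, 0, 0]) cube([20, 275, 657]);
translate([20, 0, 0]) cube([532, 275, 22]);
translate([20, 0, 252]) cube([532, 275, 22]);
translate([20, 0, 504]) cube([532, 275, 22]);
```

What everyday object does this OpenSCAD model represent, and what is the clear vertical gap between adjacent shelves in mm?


A bookshelf. The clear shelf gap is 230 mm.

Two tall side panels with 3 horizontal boards between them — a bookshelf. The first two shelf undersides are at z = 0 and z = 252; with shelf thickness 22, the clear gap is 252 − 0 − 22 = 230 mm.


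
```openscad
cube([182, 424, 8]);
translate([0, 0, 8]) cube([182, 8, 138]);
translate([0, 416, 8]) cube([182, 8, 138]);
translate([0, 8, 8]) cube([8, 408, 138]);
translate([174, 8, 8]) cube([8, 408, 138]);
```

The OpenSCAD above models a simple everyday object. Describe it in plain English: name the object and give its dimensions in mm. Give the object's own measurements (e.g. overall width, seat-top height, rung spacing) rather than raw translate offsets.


An open-topped rectangular box: outside dimensions 182×424×146 mm, with a uniform wall and base thickness of 8 mm. The base is a full 182×424 slab on the floor; four walls sit on top of the base. The front and back walls (the −y and +y sides) span the full width; the two side walls fit between them.


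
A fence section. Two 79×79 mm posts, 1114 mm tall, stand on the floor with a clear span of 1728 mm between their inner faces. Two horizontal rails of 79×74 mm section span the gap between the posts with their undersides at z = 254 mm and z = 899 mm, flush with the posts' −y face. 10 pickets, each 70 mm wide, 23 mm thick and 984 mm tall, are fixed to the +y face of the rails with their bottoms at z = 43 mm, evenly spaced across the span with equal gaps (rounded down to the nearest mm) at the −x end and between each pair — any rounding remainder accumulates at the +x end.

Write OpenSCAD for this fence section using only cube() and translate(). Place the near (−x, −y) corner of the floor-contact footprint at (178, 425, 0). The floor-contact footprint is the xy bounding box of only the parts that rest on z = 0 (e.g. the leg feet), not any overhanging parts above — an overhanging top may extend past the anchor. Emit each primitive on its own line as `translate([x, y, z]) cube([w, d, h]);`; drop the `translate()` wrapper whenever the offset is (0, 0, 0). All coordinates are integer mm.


translate([178, 425, 0]) cube([79, 79, 1114]);
translate([1985, 425, 0]) cube([79, 79, 1114]);
translate([257, 425, 254]) cube([1728, 79, 74]);
translate([257, 425, 899]) cube([1728, 79, 74]);
translate([350, 504, 43]) cube([70, 23, 984]);
translate([513, 504, 43]) cube([70, 23, 984]);
translate([676, 504, 43]) cube([70, 23, 984]);
translate([839, 504, 43]) cube([70, 23, 984]);
translate([1002, 504, 43]) cube([70, 23, 984]);
translate([1165, 504, 43]) cube([70, 23, 984]);
translate([1328, 504, 43]) cube([70, 23, 984]);
translate([1491, 504, 43]) cube([70, 23, 984]);
translate([1654, 504, 43]) cube([70, 23, 984]);
translate([1817, 504, 43]) cube([70, 23, 984]);


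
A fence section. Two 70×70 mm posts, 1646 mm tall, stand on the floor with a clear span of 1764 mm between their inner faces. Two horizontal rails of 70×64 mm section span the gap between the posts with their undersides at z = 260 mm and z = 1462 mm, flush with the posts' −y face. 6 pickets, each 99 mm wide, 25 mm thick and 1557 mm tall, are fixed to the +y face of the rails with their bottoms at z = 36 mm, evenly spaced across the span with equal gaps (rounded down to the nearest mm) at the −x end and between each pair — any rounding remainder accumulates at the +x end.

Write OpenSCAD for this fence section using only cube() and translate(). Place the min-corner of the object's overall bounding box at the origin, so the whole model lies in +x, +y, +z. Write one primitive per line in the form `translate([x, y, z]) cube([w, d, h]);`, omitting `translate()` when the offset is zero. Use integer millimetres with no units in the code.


cube([70, 70, 1646]);
translate([1834, 0, 0]) cube([70, 70, 1646]);
translate([70, 0, 260]) cube([1764, 70, 64]);
translate([70, 0, 1462]) cube([1764, 70, 64]);
translate([237, 70, 36]) cube([99, 25, 1557]);
translate([503, 70, 36]) cube([99, 25, 1557]);
translate([769, 70, 36]) cube([99, 25, 1557]);
translate([1035, 70, 36]) cube([99, 25, 1557]);
translate([1301, 70, 36]) cube([99, 25, 1557]);
translate([1567, 70, 36]) cube([99, 25, 1557]);


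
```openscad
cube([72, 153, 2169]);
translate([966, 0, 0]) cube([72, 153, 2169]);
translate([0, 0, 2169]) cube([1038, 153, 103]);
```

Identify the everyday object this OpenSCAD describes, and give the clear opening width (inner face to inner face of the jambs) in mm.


A door frame. The clear opening width is 894 mm.

Two 2169 mm tall posts with a header on top — a door frame. The left jamb is 72 mm wide at x = 0; the right jamb starts at x = 966. The clear opening is 966 − 72 = 894 mm.


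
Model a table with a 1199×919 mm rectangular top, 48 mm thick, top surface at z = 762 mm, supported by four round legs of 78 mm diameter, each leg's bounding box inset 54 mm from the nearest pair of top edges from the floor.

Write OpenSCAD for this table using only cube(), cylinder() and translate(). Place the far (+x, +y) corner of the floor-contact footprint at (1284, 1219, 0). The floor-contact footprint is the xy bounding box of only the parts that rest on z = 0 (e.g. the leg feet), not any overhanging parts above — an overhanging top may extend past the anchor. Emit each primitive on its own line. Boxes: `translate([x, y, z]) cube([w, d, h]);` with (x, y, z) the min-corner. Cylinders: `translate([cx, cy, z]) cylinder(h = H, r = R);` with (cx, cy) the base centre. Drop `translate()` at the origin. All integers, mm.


// leg_h = 762 - 48 = 714
translate([139, 354, 714]) cube([1199, 919, 48]);
translate([232, 447, 0]) cylinder(h = 714, r = 39);
translate([1245, 447, 0]) cylinder(h = 714, r = 39);
translate([232, 1180, 0]) cylinder(h = 714, r = 39);
translate([1245, 1180, 0]) cylinder(h = 714, r = 39);


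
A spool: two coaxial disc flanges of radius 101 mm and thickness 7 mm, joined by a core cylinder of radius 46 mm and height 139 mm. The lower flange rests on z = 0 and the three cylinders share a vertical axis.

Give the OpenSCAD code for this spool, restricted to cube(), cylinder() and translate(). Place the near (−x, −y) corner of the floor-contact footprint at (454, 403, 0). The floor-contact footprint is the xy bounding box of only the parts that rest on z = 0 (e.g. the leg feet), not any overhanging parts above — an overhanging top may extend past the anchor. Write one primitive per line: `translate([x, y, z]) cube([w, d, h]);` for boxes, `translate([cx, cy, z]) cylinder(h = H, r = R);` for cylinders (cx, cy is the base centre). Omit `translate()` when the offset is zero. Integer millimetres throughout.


translate([555, 504, 0]) cylinder(h = 7, r = 101);
translate([555, 504, 7]) cylinder(h = 139, r = 46);
translate([555, 504, 146]) cylinder(h = 7, r = 101);


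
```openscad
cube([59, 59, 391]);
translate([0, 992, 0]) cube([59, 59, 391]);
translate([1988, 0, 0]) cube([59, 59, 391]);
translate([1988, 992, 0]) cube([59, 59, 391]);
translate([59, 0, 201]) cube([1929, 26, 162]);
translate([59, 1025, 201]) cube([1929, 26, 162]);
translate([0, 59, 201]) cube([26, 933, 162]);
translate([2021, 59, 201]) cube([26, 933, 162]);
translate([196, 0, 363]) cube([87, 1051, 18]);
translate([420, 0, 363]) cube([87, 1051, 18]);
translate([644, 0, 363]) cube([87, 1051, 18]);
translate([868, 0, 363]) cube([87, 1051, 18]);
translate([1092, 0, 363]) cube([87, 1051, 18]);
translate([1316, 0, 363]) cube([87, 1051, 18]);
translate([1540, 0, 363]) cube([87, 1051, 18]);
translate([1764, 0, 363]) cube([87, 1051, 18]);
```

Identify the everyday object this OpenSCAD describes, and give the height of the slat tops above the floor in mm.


A bed frame. The slat-top height is 381 mm.

Four posts, four rails, and a row of slats — a bed frame. Slats sit on the rails at z = 201 + 162 = 363; with slat thickness 18, the top is 381 mm.


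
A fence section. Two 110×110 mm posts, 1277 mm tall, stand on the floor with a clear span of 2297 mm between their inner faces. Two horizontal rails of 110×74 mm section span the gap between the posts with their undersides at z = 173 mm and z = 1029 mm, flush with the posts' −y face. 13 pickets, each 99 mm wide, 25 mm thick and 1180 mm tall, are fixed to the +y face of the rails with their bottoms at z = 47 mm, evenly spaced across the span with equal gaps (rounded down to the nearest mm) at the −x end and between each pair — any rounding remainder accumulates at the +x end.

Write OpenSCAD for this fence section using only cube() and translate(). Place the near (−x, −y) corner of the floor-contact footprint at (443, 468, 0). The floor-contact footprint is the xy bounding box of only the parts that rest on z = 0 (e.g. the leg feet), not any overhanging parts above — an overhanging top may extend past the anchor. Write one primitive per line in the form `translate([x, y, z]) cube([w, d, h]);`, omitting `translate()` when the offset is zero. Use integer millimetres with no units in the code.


translate([443, 468, 0]) cube([110, 110, 1277]);
translate([2850, 468, 0]) cube([110, 110, 1277]);
translate([553, 468, 173]) cube([2297, 110, 74]);
translate([553, 468, 1029]) cube([2297, 110, 74]);
translate([625, 578, 47]) cube([99, 25, 1180]);
translate([796, 578, 47]) cube([99, 25, 1180]);
translate([967, 578, 47]) cube([99, 25, 1180]);
translate([1138, 578, 47]) cube([99, 25, 1180]);
translate([1309, 578, 47]) cube([99, 25, 1180]);
translate([1480, 578, 47]) cube([99, 25, 1180]);
translate([1651, 578, 47]) cube([99, 25, 1180]);
translate([1822, 578, 47]) cube([99, 25, 1180]);
translate([1993, 578, 47]) cube([99, 25, 1180]);
translate([2164, 578, 47]) cube([99, 25, 1180]);
translate([2335, 578, 47]) cube([99, 25, 1180]);
translate([2506, 578, 47]) cube([99, 25, 1180]);
translate([2677, 578, 47]) cube([99, 25, 1180]);


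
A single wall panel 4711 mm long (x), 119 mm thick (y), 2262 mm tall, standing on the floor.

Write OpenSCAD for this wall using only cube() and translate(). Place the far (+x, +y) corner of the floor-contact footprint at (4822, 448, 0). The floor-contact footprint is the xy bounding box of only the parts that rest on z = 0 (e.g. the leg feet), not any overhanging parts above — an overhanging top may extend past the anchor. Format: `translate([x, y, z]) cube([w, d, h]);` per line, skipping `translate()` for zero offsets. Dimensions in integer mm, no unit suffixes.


translate([111, 329, 0]) cube([4711, 119, 2262]);


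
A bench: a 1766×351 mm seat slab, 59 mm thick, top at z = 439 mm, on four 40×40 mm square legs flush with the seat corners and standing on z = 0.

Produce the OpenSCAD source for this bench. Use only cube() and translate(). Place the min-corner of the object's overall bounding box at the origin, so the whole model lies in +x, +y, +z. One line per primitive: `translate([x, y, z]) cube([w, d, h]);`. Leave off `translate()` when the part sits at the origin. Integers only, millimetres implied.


translate([0, 0, 380]) cube([1766, 351, 59]);
cube([40, 40, 380]);
translate([0, 311, 0]) cube([40, 40, 380]);
translate([1726, 0, 0]) cube([40, 40, 380]);
translate([1726, 311, 0]) cube([40, 40, 380]);


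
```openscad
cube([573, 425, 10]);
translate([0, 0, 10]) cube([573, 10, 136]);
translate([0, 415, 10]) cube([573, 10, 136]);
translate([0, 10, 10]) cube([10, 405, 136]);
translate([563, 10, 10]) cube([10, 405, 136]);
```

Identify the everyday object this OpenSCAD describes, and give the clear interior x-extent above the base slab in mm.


An open box. The internal width is 553 mm.

A 573×425 base slab with four walls standing on it — an open box. The base is 573 mm wide and the walls are 10 mm thick, so the internal width is 573 − 2 × 10 = 553 mm.


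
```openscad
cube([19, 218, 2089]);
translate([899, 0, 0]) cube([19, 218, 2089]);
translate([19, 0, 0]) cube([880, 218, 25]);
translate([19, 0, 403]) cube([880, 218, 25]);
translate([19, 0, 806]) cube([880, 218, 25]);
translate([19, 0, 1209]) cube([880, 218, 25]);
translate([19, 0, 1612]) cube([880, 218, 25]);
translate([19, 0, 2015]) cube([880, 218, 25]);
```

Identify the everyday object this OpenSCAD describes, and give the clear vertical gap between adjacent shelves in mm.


A bookshelf. The clear shelf gap is 378 mm.

Two tall side panels with 6 horizontal boards between them — a bookshelf. The first two shelf undersides are at z = 0 and z = 403; with shelf thickness 25, the clear gap is 403 − 0 − 25 = 378 mm.


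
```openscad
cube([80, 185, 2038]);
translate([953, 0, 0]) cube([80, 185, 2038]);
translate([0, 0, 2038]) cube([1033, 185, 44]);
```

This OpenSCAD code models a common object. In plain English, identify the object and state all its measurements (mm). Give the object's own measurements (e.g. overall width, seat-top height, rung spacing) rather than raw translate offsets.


A door frame. The clear opening is 873 mm wide and 2038 mm high. Two 80 mm wide jambs, 185 mm deep, stand either side of the opening from the floor to the top of the opening. A 44 mm thick head sits across the top of both jambs, spanning the full outside width of the frame.


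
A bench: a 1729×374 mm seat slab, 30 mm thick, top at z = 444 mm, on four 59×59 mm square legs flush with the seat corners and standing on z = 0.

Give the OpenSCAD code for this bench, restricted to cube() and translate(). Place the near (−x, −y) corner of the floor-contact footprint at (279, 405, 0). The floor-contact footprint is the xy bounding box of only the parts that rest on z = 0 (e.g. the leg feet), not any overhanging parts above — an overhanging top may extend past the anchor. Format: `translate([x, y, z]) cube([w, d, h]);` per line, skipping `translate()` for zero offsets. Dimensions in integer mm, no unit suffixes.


translate([279, 405, 414]) cube([1729, 374, 30]);
translate([279, 405, 0]) cube([59, 59, 414]);
translate([279, 720, 0]) cube([59, 59, 414]);
translate([1949, 405, 0]) cube([59, 59, 414]);
translate([1949, 720, 0]) cube([59, 59, 414]);


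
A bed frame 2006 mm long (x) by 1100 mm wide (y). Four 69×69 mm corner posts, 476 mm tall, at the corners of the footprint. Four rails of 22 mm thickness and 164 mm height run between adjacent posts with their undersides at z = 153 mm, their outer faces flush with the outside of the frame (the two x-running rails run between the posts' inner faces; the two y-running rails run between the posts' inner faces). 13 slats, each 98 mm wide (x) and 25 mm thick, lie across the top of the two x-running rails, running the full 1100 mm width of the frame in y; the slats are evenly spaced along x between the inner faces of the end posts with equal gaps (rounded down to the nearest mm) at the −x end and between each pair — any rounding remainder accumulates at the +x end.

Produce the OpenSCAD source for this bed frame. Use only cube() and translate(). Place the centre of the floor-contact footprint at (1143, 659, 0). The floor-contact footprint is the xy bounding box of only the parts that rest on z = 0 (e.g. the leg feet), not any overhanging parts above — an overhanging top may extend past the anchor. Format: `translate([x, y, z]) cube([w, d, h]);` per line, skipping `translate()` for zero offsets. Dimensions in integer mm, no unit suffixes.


translate([140, 109, 0]) cube([69, 69, 476]);
translate([140, 1140, 0]) cube([69, 69, 476]);
translate([2077, 109, 0]) cube([69, 69, 476]);
translate([2077, 1140, 0]) cube([69, 69, 476]);
translate([209, 109, 153]) cube([1868, 22, 164]);
translate([209, 1187, 153]) cube([1868, 22, 164]);
translate([140, 178, 153]) cube([22, 962, 164]);
translate([2124, 178, 153]) cube([22, 962, 164]);
translate([251, 109, 317]) cube([98, 1100, 25]);
translate([391, 109, 317]) cube([98, 1100, 25]);
translate([531, 109, 317]) cube([98, 1100, 25]);
translate([671, 109, 317]) cube([98, 1100, 25]);
translate([811, 109, 317]) cube([98, 1100, 25]);
translate([951, 109, 317]) cube([98, 1100, 25]);
translate([1091, 109, 317]) cube([98, 1100, 25]);
translate([1231, 109, 317]) cube([98, 1100, 25]);
translate([1371, 109, 317]) cube([98, 1100, 25]);
translate([1511, 109, 317]) cube([98, 1100, 25]);
translate([1651, 109, 317]) cube([98, 1100, 25]);
translate([1791, 109, 317]) cube([98, 1100, 25]);
translate([1931, 109, 317]) cube([98, 1100, 25]);


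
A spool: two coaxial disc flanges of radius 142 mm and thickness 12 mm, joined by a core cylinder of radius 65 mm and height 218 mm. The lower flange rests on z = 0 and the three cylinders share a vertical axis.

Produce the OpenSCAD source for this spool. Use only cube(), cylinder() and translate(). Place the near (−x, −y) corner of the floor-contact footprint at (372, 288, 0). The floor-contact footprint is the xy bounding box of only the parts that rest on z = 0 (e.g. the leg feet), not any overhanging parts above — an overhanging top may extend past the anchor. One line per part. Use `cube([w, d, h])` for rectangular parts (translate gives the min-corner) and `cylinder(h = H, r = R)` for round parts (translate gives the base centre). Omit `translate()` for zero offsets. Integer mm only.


translate([514, 430, 0]) cylinder(h = 12, r = 142);
translate([514, 430, 12]) cylinder(h = 218, r = 65);
translate([514, 430, 230]) cylinder(h = 12, r = 142);


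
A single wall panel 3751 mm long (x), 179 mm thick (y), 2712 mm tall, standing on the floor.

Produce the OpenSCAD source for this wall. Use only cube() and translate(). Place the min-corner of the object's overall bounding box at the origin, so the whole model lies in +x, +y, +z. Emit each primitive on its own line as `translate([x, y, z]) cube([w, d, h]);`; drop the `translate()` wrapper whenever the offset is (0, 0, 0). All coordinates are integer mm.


cube([3751, 179, 2712]);


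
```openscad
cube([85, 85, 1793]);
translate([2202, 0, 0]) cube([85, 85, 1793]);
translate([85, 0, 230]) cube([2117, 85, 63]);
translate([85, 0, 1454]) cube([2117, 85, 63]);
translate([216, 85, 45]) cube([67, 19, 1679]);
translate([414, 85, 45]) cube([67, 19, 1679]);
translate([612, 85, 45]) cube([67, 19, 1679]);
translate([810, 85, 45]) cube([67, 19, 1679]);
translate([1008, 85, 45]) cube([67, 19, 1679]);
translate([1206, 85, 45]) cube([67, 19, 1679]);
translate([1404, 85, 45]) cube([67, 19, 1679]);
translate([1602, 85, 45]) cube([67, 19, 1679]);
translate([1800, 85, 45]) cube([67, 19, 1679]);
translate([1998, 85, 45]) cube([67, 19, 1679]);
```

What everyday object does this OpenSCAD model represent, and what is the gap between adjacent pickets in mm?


A fence section. The picket gap is 131 mm.

Two posts, two rails, 10 pickets — a fence section. Span 2117 mm holds 10 pickets of 67 mm with 11 equal gaps: ⌊(2117 − 10·67) / 11⌋ = 131 mm.


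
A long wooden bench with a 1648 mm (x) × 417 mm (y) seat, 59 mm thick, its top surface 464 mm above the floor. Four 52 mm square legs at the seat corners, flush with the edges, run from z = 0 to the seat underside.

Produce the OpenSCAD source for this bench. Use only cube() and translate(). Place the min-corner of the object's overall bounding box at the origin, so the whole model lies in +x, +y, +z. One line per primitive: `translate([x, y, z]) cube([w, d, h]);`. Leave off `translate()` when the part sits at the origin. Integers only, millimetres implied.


translate([0, 0, 405]) cube([1648, 417, 59]);
cube([52, 52, 405]);
translate([0, 365, 0]) cube([52, 52, 405]);
translate([1596, 0, 0]) cube([52, 52, 405]);
translate([1596, 365, 0]) cube([52, 52, 405]);


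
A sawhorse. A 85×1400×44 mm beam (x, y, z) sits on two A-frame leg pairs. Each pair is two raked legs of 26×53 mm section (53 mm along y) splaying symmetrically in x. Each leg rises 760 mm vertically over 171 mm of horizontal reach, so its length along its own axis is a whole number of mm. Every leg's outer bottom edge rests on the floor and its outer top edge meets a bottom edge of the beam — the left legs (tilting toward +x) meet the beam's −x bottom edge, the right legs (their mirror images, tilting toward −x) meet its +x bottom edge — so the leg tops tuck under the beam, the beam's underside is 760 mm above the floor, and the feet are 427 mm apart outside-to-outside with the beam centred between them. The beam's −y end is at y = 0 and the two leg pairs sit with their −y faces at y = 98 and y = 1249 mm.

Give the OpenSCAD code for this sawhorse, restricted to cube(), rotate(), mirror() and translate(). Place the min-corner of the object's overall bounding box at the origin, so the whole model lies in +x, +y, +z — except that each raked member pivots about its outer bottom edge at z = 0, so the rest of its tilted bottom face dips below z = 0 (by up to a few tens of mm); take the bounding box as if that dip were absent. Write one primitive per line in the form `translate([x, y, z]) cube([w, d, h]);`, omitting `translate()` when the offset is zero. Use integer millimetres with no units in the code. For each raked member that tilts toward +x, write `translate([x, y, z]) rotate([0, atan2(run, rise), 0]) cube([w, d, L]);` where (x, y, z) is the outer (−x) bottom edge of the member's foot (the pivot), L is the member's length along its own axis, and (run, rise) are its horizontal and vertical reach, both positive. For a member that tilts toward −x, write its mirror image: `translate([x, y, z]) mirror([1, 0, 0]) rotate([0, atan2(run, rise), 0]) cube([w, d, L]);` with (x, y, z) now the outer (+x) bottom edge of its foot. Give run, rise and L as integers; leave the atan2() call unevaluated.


translate([171, 0, 760]) cube([85, 1400, 44]);
translate([0, 98, 0]) rotate([0, atan2(171, 760), 0]) cube([26, 53, 779]);
translate([427, 98, 0]) mirror([1, 0, 0]) rotate([0, atan2(171, 760), 0]) cube([26, 53, 779]);
translate([0, 1249, 0]) rotate([0, atan2(171, 760), 0]) cube([26, 53, 779]);
translate([427, 1249, 0]) mirror([1, 0, 0]) rotate([0, atan2(171, 760), 0]) cube([26, 53, 779]);


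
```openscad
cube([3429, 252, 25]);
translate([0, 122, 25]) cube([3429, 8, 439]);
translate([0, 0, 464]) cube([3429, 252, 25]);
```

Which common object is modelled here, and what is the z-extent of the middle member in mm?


An I-beam. The web height is 439 mm.

Two wide flanges with a thin centred web — an I-beam. Overall 489 mm minus two 25 mm flanges gives a web of 489 − 2·25 = 439 mm.


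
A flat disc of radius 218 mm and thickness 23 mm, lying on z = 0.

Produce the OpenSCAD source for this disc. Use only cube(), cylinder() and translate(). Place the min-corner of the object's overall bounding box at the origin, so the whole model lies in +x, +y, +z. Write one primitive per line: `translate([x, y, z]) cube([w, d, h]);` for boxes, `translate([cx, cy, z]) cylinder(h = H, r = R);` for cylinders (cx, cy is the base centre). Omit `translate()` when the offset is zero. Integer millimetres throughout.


translate([218, 218, 0]) cylinder(h = 23, r = 218);


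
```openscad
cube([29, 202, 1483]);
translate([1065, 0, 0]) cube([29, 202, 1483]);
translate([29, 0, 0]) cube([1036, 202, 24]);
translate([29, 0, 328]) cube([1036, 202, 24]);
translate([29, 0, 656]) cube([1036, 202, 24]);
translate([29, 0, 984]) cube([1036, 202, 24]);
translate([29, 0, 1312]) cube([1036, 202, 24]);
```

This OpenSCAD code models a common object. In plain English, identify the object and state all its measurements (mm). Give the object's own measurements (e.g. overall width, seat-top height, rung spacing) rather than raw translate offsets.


An open bookshelf. Two side panels, each 29 mm thick, 202 mm deep and 1483 mm tall, stand 1094 mm apart (outside-to-outside). Between them sit 5 shelves, each 24 mm thick and 202 mm deep, spanning the full gap between the sides. The bottom shelf rests on the floor (its underside at z = 0) and the clear gap between one shelf's top and the next shelf's underside is 304 mm.


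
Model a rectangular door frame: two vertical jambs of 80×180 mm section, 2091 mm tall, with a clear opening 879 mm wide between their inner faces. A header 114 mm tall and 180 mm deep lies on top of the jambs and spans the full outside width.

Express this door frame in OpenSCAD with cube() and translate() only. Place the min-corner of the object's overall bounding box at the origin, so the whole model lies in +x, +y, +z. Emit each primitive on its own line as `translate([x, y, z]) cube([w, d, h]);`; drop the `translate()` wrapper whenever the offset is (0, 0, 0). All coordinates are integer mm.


cube([80, 180, 2091]);
translate([959, 0, 0]) cube([80, 180, 2091]);
translate([0, 0, 2091]) cube([1039, 180, 114]);


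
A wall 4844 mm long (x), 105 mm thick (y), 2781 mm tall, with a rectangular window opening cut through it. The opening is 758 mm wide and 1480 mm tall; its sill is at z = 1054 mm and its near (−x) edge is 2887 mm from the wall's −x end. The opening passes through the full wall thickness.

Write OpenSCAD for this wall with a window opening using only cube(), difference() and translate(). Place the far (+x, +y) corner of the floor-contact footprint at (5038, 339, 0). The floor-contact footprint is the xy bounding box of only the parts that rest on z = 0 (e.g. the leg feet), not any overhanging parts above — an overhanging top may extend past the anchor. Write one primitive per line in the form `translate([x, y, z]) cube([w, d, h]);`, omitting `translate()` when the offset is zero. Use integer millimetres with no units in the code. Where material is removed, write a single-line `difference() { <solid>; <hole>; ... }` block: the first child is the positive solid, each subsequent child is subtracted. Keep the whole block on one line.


difference() { translate([194, 234, 0]) cube([4844, 105, 2781]); translate([3081, 234, 1054]) cube([758, 105, 1480]); }


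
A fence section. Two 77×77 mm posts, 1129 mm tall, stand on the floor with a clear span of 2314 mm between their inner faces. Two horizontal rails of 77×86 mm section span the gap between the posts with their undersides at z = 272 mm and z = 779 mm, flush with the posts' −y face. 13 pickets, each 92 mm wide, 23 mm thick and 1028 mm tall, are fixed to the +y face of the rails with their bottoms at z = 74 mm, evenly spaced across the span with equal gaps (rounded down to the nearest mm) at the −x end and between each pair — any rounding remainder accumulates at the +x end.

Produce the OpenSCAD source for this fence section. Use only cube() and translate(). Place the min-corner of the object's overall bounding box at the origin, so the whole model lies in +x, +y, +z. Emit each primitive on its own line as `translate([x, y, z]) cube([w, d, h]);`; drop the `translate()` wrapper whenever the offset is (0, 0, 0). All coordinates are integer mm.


cube([77, 77, 1129]);
translate([2391, 0, 0]) cube([77, 77, 1129]);
translate([77, 0, 272]) cube([2314, 77, 86]);
translate([77, 0, 779]) cube([2314, 77, 86]);
translate([156, 77, 74]) cube([92, 23, 1028]);
translate([327, 77, 74]) cube([92, 23, 1028]);
translate([498, 77, 74]) cube([92, 23, 1028]);
translate([669, 77, 74]) cube([92, 23, 1028]);
translate([840, 77, 74]) cube([92, 23, 1028]);
translate([1011, 77, 74]) cube([92, 23, 1028]);
translate([1182, 77, 74]) cube([92, 23, 1028]);
translate([1353, 77, 74]) cube([92, 23, 1028]);
translate([1524, 77, 74]) cube([92, 23, 1028]);
translate([1695, 77, 74]) cube([92, 23, 1028]);
translate([1866, 77, 74]) cube([92, 23, 1028]);
translate([2037, 77, 74]) cube([92, 23, 1028]);
translate([2208, 77, 74]) cube([92, 23, 1028]);


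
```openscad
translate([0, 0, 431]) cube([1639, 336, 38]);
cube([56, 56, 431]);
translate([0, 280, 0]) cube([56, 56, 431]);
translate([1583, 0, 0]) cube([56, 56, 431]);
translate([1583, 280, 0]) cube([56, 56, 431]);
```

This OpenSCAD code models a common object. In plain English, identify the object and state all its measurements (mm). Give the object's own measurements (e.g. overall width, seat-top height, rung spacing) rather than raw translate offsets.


A long wooden bench with a 1639 mm (x) × 336 mm (y) seat, 38 mm thick, its top surface 469 mm above the floor. Four 56 mm square legs at the seat corners, flush with the edges, run from z = 0 to the seat underside.


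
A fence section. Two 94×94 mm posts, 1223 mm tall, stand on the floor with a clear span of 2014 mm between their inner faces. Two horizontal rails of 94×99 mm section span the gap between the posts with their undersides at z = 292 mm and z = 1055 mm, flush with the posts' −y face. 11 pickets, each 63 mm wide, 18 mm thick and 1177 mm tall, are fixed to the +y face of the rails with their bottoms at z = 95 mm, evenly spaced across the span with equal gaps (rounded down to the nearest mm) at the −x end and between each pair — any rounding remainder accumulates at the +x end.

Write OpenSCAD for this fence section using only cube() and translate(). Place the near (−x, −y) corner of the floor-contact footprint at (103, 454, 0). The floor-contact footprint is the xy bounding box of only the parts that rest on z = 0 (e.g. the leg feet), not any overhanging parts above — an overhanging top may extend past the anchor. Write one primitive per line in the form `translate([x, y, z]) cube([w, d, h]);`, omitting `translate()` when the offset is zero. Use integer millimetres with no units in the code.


translate([103, 454, 0]) cube([94, 94, 1223]);
translate([2211, 454, 0]) cube([94, 94, 1223]);
translate([197, 454, 292]) cube([2014, 94, 99]);
translate([197, 454, 1055]) cube([2014, 94, 99]);
translate([307, 548, 95]) cube([63, 18, 1177]);
translate([480, 548, 95]) cube([63, 18, 1177]);
translate([653, 548, 95]) cube([63, 18, 1177]);
translate([826, 548, 95]) cube([63, 18, 1177]);
translate([999, 548, 95]) cube([63, 18, 1177]);
translate([1172, 548, 95]) cube([63, 18, 1177]);
translate([1345, 548, 95]) cube([63, 18, 1177]);
translate([1518, 548, 95]) cube([63, 18, 1177]);
translate([1691, 548, 95]) cube([63, 18, 1177]);
translate([1864, 548, 95]) cube([63, 18, 1177]);
translate([2037, 548, 95]) cube([63, 18, 1177]);


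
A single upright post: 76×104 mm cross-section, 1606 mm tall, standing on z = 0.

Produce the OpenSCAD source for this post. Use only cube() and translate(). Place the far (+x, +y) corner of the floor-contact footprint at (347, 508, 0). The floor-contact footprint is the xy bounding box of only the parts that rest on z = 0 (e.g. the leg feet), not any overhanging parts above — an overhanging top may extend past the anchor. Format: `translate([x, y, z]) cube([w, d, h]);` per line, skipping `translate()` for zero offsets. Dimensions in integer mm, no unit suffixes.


translate([271, 404, 0]) cube([76, 104, 1606]);


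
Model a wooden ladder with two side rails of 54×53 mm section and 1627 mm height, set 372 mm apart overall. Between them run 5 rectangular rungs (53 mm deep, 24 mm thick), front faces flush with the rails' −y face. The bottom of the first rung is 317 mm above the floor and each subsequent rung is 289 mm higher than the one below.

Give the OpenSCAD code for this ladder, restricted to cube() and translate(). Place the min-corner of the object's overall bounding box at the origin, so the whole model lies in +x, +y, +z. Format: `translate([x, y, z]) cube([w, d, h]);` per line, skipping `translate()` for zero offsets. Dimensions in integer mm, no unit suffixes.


cube([54, 53, 1627]);
translate([318, 0, 0]) cube([54, 53, 1627]);
translate([54, 0, 317]) cube([264, 53, 24]);
translate([54, 0, 606]) cube([264, 53, 24]);
translate([54, 0, 895]) cube([264, 53, 24]);
translate([54, 0, 1184]) cube([264, 53, 24]);
translate([54, 0, 1473]) cube([264, 53, 24]);


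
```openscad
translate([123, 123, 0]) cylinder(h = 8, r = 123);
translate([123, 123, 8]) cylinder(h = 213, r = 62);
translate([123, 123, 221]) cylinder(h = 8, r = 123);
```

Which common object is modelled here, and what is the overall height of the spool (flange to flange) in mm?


A spool. The overall height is 229 mm.

Three coaxial cylinders, large–small–large — a spool. Two 8 mm flanges and a 213 mm core give 8 + 213 + 8 = 229 mm.


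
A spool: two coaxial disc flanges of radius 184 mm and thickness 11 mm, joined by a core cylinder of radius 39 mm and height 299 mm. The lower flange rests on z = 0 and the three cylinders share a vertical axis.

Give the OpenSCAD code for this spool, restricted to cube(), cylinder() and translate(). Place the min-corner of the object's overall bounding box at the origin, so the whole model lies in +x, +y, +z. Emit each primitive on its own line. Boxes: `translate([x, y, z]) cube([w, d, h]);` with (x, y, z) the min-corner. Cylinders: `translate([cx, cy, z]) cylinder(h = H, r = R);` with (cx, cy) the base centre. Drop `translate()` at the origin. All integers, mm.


translate([184, 184, 0]) cylinder(h = 11, r = 184);
translate([184, 184, 11]) cylinder(h = 299, r = 39);
translate([184, 184, 310]) cylinder(h = 11, r = 184);


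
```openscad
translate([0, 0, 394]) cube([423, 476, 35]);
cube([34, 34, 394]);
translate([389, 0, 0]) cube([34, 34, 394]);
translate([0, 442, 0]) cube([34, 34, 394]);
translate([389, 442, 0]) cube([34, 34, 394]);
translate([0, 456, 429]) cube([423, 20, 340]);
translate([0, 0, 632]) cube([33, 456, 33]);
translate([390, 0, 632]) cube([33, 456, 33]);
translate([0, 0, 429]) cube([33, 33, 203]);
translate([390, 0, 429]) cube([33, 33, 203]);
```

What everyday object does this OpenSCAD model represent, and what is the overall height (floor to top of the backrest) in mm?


A chair. The overall height is 769 mm.

A slab on four corner posts with a tall panel at the back — a chair. The seat slab sits at z = 394 with thickness 35, and the 340 mm backrest starts at the seat top, so the overall height is 394 + 35 + 340 = 769 mm.


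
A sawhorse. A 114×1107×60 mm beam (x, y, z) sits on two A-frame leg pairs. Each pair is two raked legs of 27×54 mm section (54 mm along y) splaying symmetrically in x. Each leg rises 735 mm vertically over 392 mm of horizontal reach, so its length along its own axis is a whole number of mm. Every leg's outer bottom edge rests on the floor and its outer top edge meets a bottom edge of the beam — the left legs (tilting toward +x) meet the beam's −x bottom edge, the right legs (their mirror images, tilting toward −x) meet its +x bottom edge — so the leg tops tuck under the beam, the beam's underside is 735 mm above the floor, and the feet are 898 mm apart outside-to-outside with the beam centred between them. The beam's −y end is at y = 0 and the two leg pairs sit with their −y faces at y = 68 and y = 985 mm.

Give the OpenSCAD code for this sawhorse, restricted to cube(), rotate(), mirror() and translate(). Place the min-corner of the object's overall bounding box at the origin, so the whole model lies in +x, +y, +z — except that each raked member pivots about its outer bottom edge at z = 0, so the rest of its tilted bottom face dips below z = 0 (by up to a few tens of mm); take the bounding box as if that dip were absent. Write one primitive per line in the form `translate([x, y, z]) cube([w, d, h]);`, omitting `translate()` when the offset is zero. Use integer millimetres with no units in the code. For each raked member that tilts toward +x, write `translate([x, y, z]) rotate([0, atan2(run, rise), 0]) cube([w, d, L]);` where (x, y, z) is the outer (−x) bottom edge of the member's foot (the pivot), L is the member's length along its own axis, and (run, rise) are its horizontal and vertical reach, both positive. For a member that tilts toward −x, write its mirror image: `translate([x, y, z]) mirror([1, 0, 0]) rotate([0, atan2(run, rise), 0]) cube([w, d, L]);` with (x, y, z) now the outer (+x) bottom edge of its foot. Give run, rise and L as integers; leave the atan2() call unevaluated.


translate([392, 0, 735]) cube([114, 1107, 60]);
translate([0, 68, 0]) rotate([0, atan2(392, 735), 0]) cube([27, 54, 833]);
translate([898, 68, 0]) mirror([1, 0, 0]) rotate([0, atan2(392, 735), 0]) cube([27, 54, 833]);
translate([0, 985, 0]) rotate([0, atan2(392, 735), 0]) cube([27, 54, 833]);
translate([898, 985, 0]) mirror([1, 0, 0]) rotate([0, atan2(392, 735), 0]) cube([27, 54, 833]);


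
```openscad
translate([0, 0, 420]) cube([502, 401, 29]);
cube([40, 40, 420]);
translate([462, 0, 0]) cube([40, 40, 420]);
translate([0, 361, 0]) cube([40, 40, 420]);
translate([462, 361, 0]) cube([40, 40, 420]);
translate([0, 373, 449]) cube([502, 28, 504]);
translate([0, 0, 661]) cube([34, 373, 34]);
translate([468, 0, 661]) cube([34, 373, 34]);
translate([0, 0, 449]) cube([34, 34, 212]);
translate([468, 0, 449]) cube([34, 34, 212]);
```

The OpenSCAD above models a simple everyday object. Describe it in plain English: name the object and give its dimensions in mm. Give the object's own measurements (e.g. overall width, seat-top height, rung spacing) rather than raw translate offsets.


A chair. The seat is a 502×401×29 mm slab with its top at z = 449 mm, on four 40×40 mm corner legs (flush with the seat edges, standing on z = 0). A flat backrest 28 mm thick, 504 mm tall, spans the full seat width and rises from the seat top along its +y edge, rear face flush with the rear of the seat. Two armrests of 34×34 mm section run along each side from the seat's front edge to the front of the backrest, top faces 246 mm above the seat top and outer faces flush with the seat's x-edges; a 34×34 mm post under the front of each armrest stands on the seat at the front corner.


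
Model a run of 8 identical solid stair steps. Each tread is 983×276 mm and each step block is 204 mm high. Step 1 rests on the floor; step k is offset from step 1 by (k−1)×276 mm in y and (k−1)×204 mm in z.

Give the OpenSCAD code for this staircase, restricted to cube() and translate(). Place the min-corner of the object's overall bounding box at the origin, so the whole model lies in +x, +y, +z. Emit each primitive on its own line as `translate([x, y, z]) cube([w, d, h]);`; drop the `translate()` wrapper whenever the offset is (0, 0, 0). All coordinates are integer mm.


cube([983, 276, 204]);
translate([0, 276, 204]) cube([983, 276, 204]);
translate([0, 552, 408]) cube([983, 276, 204]);
translate([0, 828, 612]) cube([983, 276, 204]);
translate([0, 1104, 816]) cube([983, 276, 204]);
translate([0, 1380, 1020]) cube([983, 276, 204]);
translate([0, 1656, 1224]) cube([983, 276, 204]);
translate([0, 1932, 1428]) cube([983, 276, 204]);


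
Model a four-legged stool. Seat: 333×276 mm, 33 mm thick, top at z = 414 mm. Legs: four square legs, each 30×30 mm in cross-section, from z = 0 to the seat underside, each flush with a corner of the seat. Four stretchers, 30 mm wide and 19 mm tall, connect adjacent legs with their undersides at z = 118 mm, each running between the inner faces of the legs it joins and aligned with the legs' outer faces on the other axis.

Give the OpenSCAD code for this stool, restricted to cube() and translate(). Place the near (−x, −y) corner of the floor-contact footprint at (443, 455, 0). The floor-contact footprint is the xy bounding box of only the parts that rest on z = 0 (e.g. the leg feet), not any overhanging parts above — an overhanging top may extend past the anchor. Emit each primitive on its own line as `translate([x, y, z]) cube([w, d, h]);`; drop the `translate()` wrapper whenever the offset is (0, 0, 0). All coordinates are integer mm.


translate([443, 455, 381]) cube([333, 276, 33]);
translate([443, 455, 0]) cube([30, 30, 381]);
translate([746, 455, 0]) cube([30, 30, 381]);
translate([443, 701, 0]) cube([30, 30, 381]);
translate([746, 701, 0]) cube([30, 30, 381]);
translate([473, 455, 118]) cube([273, 30, 19]);
translate([473, 701, 118]) cube([273, 30, 19]);
translate([443, 485, 118]) cube([30, 216, 19]);
translate([746, 485, 118]) cube([30, 216, 19]);


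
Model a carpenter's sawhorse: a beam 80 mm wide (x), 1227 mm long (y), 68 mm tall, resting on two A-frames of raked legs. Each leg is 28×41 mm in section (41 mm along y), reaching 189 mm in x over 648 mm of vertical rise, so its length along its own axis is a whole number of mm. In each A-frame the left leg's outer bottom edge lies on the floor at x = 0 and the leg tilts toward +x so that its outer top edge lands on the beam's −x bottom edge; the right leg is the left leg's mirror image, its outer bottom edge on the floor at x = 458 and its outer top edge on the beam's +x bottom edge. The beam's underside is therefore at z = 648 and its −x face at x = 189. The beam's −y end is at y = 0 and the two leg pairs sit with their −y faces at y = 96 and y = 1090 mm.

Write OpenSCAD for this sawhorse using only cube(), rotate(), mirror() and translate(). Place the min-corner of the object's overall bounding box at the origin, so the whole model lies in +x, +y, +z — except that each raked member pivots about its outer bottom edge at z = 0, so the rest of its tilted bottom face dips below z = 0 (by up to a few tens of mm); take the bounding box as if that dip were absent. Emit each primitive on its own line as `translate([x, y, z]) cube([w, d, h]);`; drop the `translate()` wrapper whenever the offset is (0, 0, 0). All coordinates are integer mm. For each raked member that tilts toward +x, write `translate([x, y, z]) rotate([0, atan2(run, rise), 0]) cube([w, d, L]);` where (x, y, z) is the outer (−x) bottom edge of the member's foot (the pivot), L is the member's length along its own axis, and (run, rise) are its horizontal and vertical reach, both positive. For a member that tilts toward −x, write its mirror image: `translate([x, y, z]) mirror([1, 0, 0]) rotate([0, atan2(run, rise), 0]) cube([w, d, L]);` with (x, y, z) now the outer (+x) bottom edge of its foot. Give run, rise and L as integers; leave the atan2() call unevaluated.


// leg length = √(189² + 648²) = 675
// right-leg outer foot x = 2·189 + 80 = 458
// beam min-corner = (189, 0, 648)
translate([189, 0, 648]) cube([80, 1227, 68]);
translate([0, 96, 0]) rotate([0, atan2(189, 648), 0]) cube([28, 41, 675]);
translate([458, 96, 0]) mirror([1, 0, 0]) rotate([0, atan2(189, 648), 0]) cube([28, 41, 675]);
translate([0, 1090, 0]) rotate([0, atan2(189, 648), 0]) cube([28, 41, 675]);
translate([458, 1090, 0]) mirror([1, 0, 0]) rotate([0, atan2(189, 648), 0]) cube([28, 41, 675]);
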